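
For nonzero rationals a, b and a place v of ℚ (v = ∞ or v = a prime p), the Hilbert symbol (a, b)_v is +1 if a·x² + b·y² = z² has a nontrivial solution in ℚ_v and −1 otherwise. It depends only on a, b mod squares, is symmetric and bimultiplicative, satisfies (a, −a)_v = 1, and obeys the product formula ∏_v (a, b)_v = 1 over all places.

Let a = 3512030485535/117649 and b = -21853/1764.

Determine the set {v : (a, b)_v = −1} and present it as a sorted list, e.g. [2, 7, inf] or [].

Mod squares: a ≡ 17266535, b ≡ -13. Check v ∈ {∞, 2, 3, 5, 7, 11, 13, 19, 31, 41}.
v=7: a=7^-6·(≡5), b=7^-2·(≡1) mod 7; (5|7)=-1, (1|7)=+1; (−1)^{-6·-2·3}·(-1)^-2·(+1)^-6 = +1.
v=11: a=11^3·(≡2), b=11^0·(≡1) mod 11; (2|11)=-1, (1|11)=+1; (−1)^{3·0·5}·(-1)^0·(+1)^3 = +1.
v=2: v_2(a)=0, v_2(b)=-2; units ≡ 7, 3 (mod 8); ε·ε+αω+βω = 1·1+0·1+-2·0 ≡ 1  ⇒  (a,b)_2 = -1.
v=13: a=13^1·(≡6), b=13^1·(≡1) mod 13; (6|13)=-1, (1|13)=+1; (−1)^{1·1·6}·(-1)^1·(+1)^1 = -1.
v=41: a=41^3·(≡14), b=41^2·(≡28) mod 41; (14|41)=-1, (28|41)=-1; (−1)^{3·2·20}·(-1)^2·(-1)^3 = -1.
v=5: a=5^1·(≡3), b=5^0·(≡3) mod 5; (3|5)=-1, (3|5)=-1; (−1)^{1·0·2}·(-1)^0·(-1)^1 = -1.
v=∞: 17266535 > 0 and -13 < 0  ⇒  (a,b)_∞ = +1.
v=3: a=3^0·(≡2), b=3^-2·(≡2) mod 3; (2|3)=-1, (2|3)=-1; (−1)^{0·-2·1}·(-1)^-2·(-1)^0 = +1.
v=19: a=19^1·(≡8), b=19^0·(≡1) mod 19; (8|19)=-1, (1|19)=+1; (−1)^{1·0·9}·(-1)^0·(+1)^1 = +1.
v=31: a=31^1·(≡20), b=31^0·(≡20) mod 31; (20|31)=+1, (20|31)=+1; (−1)^{1·0·15}·(+1)^0·(+1)^1 = +1.
Ram(17266535, -13) = {2, 5, 13, 41}; no ℚ_2-point on the conic.

[2, 5, 13, 41]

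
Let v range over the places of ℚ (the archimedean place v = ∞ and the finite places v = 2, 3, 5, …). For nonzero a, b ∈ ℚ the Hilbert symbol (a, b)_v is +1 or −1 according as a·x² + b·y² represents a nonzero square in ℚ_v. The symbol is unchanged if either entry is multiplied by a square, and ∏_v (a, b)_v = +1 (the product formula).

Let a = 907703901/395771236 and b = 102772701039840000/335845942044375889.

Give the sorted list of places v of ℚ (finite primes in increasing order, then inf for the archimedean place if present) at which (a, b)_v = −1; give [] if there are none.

(a, b) ≡ (69, 2139) mod (ℚ^×)²; places V = {2, 3, 5, 7, 13, 23, 29, 31, 41, 43, ∞}.
(a,b)_43: α=0, u≡26; β=2, v≡22 (mod 43); (26|43)=-1, (22|43)=-1; sign (−1)^0·-1^2·-1^0 = +1.
(a,b)_∞: sgn(69)=+, sgn(2139)=+, so +1.
(a,b)_5: α=0, u≡1; β=4, v≡1 (mod 5); (1|5)=+1, (1|5)=+1; sign (−1)^0·+1^4·+1^0 = +1.
(a,b)_2: α=-2, β=8; u≡5, v≡3 (mod 8); ε(u)ε(v)=0·1, αω(v)=-2·1, βω(u)=8·1; sum ≡ 0  ⇒  +1.
(a,b)_23: α=1, u≡9; β=1, v≡4 (mod 23); (9|23)=+1, (4|23)=+1; sign (−1)^1·+1^1·+1^1 = -1.
(a,b)_7: α=-6, u≡5; β=-10, v≡1 (mod 7); (5|7)=-1, (1|7)=+1; sign (−1)^0·-1^-10·+1^-6 = +1.
(a,b)_13: α=2, u≡9; β=2, v≡5 (mod 13); (9|13)=+1, (5|13)=-1; sign (−1)^0·+1^2·-1^2 = +1.
(a,b)_31: α=2, u≡1; β=3, v≡28 (mod 31); (1|31)=+1, (28|31)=+1; sign (−1)^0·+1^3·+1^2 = +1.
(a,b)_3: α=5, u≡2; β=1, v≡2 (mod 3); (2|3)=-1, (2|3)=-1; sign (−1)^1·-1^1·-1^5 = -1.
(a,b)_29: α=-2, u≡19; β=-4, v≡20 (mod 29); (19|29)=-1, (20|29)=+1; sign (−1)^0·-1^-4·+1^-2 = +1.
(a,b)_41: α=0, u≡19; β=-2, v≡29 (mod 41); (19|41)=-1, (29|41)=-1; sign (−1)^0·-1^-2·-1^0 = +1.
Ram(69, 2139) = {3, 23}; no ℚ_3-point on the conic.

[3, 23]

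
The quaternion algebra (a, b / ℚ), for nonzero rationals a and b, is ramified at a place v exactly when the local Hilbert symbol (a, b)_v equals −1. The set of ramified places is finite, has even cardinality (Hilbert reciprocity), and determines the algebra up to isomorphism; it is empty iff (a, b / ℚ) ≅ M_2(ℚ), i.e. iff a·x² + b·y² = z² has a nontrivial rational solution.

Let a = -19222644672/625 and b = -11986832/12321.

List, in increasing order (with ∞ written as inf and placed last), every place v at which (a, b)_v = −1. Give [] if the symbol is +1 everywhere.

(a, b) ≡ (-287, -4433) mod (ℚ^×)²; places V = {2, 3, 5, 7, 11, 13, 31, 37, 41, ∞}.
(a,b)_3: α=2, u≡1; β=-2, v≡1 (mod 3); (1|3)=+1, (1|3)=+1; sign (−1)^0·+1^-2·+1^2 = +1.
(a,b)_11: α=2, u≡8; β=1, v≡3 (mod 11); (8|11)=-1, (3|11)=+1; sign (−1)^0·-1^1·+1^2 = -1.
(a,b)_∞: sgn(-287)=−, sgn(-4433)=−, so -1.
(a,b)_37: α=0, u≡10; β=-2, v≡27 (mod 37); (10|37)=+1, (27|37)=+1; sign (−1)^0·+1^-2·+1^0 = +1.
(a,b)_7: α=1, u≡4; β=0, v≡3 (mod 7); (4|7)=+1, (3|7)=-1; sign (−1)^0·+1^0·-1^1 = -1.
(a,b)_2: α=6, β=4; u≡1, v≡7 (mod 8); ε(u)ε(v)=0·1, αω(v)=6·0, βω(u)=4·0; sum ≡ 0  ⇒  +1.
(a,b)_41: α=1, u≡34; β=0, v≡20 (mod 41); (34|41)=-1, (20|41)=+1; sign (−1)^0·-1^0·+1^1 = +1.
(a,b)_31: α=2, u≡12; β=1, v≡6 (mod 31); (12|31)=-1, (6|31)=-1; sign (−1)^0·-1^1·-1^2 = -1.
(a,b)_5: α=-4, u≡3; β=0, v≡3 (mod 5); (3|5)=-1, (3|5)=-1; sign (−1)^0·-1^0·-1^-4 = +1.
(a,b)_13: α=0, u≡3; β=3, v≡3 (mod 13); (3|13)=+1, (3|13)=+1; sign (−1)^0·+1^3·+1^0 = +1.
Ram(-287, -4433) = {7, 11, 31, ∞}; no ℚ_7-point on the conic.

[7, 11, 31, inf]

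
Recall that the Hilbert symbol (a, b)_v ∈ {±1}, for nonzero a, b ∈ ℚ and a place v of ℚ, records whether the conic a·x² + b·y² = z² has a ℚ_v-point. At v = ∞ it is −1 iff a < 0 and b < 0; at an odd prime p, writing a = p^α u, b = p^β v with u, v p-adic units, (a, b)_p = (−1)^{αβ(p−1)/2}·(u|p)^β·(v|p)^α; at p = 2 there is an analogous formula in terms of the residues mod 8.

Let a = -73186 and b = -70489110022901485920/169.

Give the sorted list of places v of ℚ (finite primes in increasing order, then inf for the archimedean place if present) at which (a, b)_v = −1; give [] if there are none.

[2, 3, 23, inf]

Mod squares: a ≡ -73186, b ≡ -29670. Check v ∈ {∞, 2, 3, 5, 13, 23, 37, 43}.
v=13: a=13^0·(≡4), b=13^-2·(≡9) mod 13; (4|13)=+1, (9|13)=+1; (−1)^{0·-2·6}·(+1)^-2·(+1)^0 = +1.
v=2: v_2(a)=1, v_2(b)=5; units ≡ 7, 5 (mod 8); ε·ε+αω+βω = 1·0+1·1+5·0 ≡ 1  ⇒  (a,b)_2 = -1.
v=∞: -73186 < 0 and -29670 < 0  ⇒  (a,b)_∞ = -1.
v=23: a=23^1·(≡15), b=23^3·(≡7) mod 23; (15|23)=-1, (7|23)=-1; (−1)^{1·3·11}·(-1)^3·(-1)^1 = -1.
v=37: a=37^1·(≡20), b=37^4·(≡12) mod 37; (20|37)=-1, (12|37)=+1; (−1)^{1·4·18}·(-1)^4·(+1)^1 = +1.
v=3: a=3^0·(≡2), b=3^5·(≡1) mod 3; (2|3)=-1, (1|3)=+1; (−1)^{0·5·1}·(-1)^5·(+1)^0 = -1.
v=43: a=43^1·(≡18), b=43^3·(≡11) mod 43; (18|43)=-1, (11|43)=+1; (−1)^{1·3·21}·(-1)^3·(+1)^1 = +1.
v=5: a=5^0·(≡4), b=5^1·(≡4) mod 5; (4|5)=+1, (4|5)=+1; (−1)^{0·1·2}·(+1)^1·(+1)^0 = +1.
|Ram(-73186, -29670)| = 4, even; anisotropic at {2, 3, 23, ∞}.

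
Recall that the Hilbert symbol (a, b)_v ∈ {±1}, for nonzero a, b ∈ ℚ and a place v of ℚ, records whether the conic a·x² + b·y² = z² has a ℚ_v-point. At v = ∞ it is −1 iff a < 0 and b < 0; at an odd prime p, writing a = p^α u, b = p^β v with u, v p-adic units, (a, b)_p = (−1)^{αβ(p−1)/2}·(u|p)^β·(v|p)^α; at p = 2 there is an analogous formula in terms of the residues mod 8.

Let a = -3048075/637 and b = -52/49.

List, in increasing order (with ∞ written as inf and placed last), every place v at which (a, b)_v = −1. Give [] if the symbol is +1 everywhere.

Mod squares: a ≡ -176111, b ≡ -13. Check v ∈ {∞, 2, 3, 5, 7, 13, 19, 23, 31}.
v=5: a=5^2·(≡1), b=5^0·(≡2) mod 5; (1|5)=+1, (2|5)=-1; (−1)^{2·0·2}·(+1)^0·(-1)^2 = +1.
v=19: a=19^1·(≡3), b=19^0·(≡16) mod 19; (3|19)=-1, (16|19)=+1; (−1)^{1·0·9}·(-1)^0·(+1)^1 = +1.
v=2: v_2(a)=0, v_2(b)=2; units ≡ 1, 3 (mod 8); ε·ε+αω+βω = 0·1+0·1+2·0 ≡ 0  ⇒  (a,b)_2 = +1.
v=23: a=23^1·(≡13), b=23^0·(≡21) mod 23; (13|23)=+1, (21|23)=-1; (−1)^{1·0·11}·(+1)^0·(-1)^1 = -1.
v=13: a=13^-1·(≡10), b=13^1·(≡10) mod 13; (10|13)=+1, (10|13)=+1; (−1)^{-1·1·6}·(+1)^1·(+1)^-1 = +1.
v=∞: -176111 < 0 and -13 < 0  ⇒  (a,b)_∞ = -1.
v=7: a=7^-2·(≡2), b=7^-2·(≡4) mod 7; (2|7)=+1, (4|7)=+1; (−1)^{-2·-2·3}·(+1)^-2·(+1)^-2 = +1.
v=3: a=3^2·(≡1), b=3^0·(≡2) mod 3; (1|3)=+1, (2|3)=-1; (−1)^{2·0·1}·(+1)^0·(-1)^2 = +1.
v=31: a=31^1·(≡15), b=31^0·(≡4) mod 31; (15|31)=-1, (4|31)=+1; (−1)^{1·0·15}·(-1)^0·(+1)^1 = +1.
|Ram(-176111, -13)| = 2, even; anisotropic at {23, ∞}.

[23, inf]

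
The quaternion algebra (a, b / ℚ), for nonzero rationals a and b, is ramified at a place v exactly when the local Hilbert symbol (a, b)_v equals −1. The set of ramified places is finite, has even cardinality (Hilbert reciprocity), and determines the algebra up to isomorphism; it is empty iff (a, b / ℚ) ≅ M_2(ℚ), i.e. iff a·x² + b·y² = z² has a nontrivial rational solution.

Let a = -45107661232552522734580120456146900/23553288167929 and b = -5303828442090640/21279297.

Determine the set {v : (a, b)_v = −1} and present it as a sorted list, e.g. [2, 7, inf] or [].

[2, 19, 31, inf]

(a, b) ≡ (-358701, -1793505) mod (ℚ^×)²; places V = {2, 3, 5, 7, 11, 13, 19, 23, 29, 31, 43, 47, ∞}.
(a,b)_5: α=2, u≡1; β=1, v≡1 (mod 5); (1|5)=+1, (1|5)=+1; sign (−1)^0·+1^1·+1^2 = +1.
(a,b)_29: α=3, u≡18; β=1, v≡15 (mod 29); (18|29)=-1, (15|29)=-1; sign (−1)^0·-1^1·-1^3 = +1.
(a,b)_31: α=7, u≡26; β=3, v≡21 (mod 31); (26|31)=-1, (21|31)=-1; sign (−1)^1·-1^3·-1^7 = -1.
(a,b)_∞: sgn(-358701)=−, sgn(-1793505)=−, so -1.
(a,b)_13: α=-6, u≡7; β=-2, v≡4 (mod 13); (7|13)=-1, (4|13)=+1; sign (−1)^0·-1^-2·+1^-6 = +1.
(a,b)_43: α=2, u≡39; β=2, v≡35 (mod 43); (39|43)=-1, (35|43)=+1; sign (−1)^0·-1^2·+1^2 = +1.
(a,b)_7: α=7, u≡1; β=3, v≡5 (mod 7); (1|7)=+1, (5|7)=-1; sign (−1)^1·+1^3·-1^7 = +1.
(a,b)_2: α=2, β=4; u≡3, v≡7 (mod 8); ε(u)ε(v)=1·1, αω(v)=2·0, βω(u)=4·1; sum ≡ 1  ⇒  -1.
(a,b)_3: α=1, u≡1; β=-1, v≡2 (mod 3); (1|3)=+1, (2|3)=-1; sign (−1)^1·+1^-1·-1^1 = +1.
(a,b)_11: α=4, u≡1; β=2, v≡1 (mod 11); (1|11)=+1, (1|11)=+1; sign (−1)^0·+1^2·+1^4 = +1.
(a,b)_19: α=1, u≡7; β=-1, v≡1 (mod 19); (7|19)=+1, (1|19)=+1; sign (−1)^1·+1^-1·+1^1 = -1.
(a,b)_23: α=2, u≡7; β=0, v≡3 (mod 23); (7|23)=-1, (3|23)=+1; sign (−1)^0·-1^0·+1^2 = +1.
(a,b)_47: α=-4, u≡27; β=-2, v≡23 (mod 47); (27|47)=+1, (23|47)=-1; sign (−1)^0·+1^-2·-1^-4 = +1.
(-358701, -1793505 / ℚ) ramifies at {2, 19, 31, ∞}: a division algebra.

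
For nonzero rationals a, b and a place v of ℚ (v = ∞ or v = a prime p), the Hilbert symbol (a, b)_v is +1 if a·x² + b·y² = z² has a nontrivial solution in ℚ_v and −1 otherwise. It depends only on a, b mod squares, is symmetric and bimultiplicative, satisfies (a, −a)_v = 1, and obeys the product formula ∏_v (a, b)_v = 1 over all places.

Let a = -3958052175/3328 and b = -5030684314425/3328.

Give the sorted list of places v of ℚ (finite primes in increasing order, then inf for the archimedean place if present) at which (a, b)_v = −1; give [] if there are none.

Mod squares: a ≡ -38571, b ≡ -49023741. Check v ∈ {∞, 2, 3, 5, 7, 11, 13, 23, 31, 41, 43}.
v=2: v_2(a)=-8, v_2(b)=-8; units ≡ 5, 3 (mod 8); ε·ε+αω+βω = 0·1+-8·1+-8·1 ≡ 0  ⇒  (a,b)_2 = +1.
v=41: a=41^0·(≡18), b=41^1·(≡25) mod 41; (18|41)=+1, (25|41)=+1; (−1)^{0·1·20}·(+1)^1·(+1)^0 = +1.
v=11: a=11^2·(≡7), b=11^2·(≡9) mod 11; (7|11)=-1, (9|11)=+1; (−1)^{2·2·5}·(-1)^2·(+1)^2 = +1.
v=31: a=31^0·(≡27), b=31^1·(≡22) mod 31; (27|31)=-1, (22|31)=-1; (−1)^{0·1·15}·(-1)^1·(-1)^0 = -1.
v=∞: -38571 < 0 and -49023741 < 0  ⇒  (a,b)_∞ = -1.
v=43: a=43^1·(≡36), b=43^1·(≡4) mod 43; (36|43)=+1, (4|43)=+1; (−1)^{1·1·21}·(+1)^1·(+1)^1 = -1.
v=7: a=7^2·(≡3), b=7^2·(≡5) mod 7; (3|7)=-1, (5|7)=-1; (−1)^{2·2·3}·(-1)^2·(-1)^2 = +1.
v=13: a=13^-1·(≡3), b=13^-1·(≡4) mod 13; (3|13)=+1, (4|13)=+1; (−1)^{-1·-1·6}·(+1)^-1·(+1)^-1 = +1.
v=23: a=23^1·(≡4), b=23^1·(≡1) mod 23; (4|23)=+1, (1|23)=+1; (−1)^{1·1·11}·(+1)^1·(+1)^1 = -1.
v=5: a=5^2·(≡1), b=5^2·(≡1) mod 5; (1|5)=+1, (1|5)=+1; (−1)^{2·2·2}·(+1)^2·(+1)^2 = +1.
v=3: a=3^3·(≡1), b=3^3·(≡2) mod 3; (1|3)=+1, (2|3)=-1; (−1)^{3·3·1}·(+1)^3·(-1)^3 = +1.
(-38571, -49023741 / ℚ) ramifies at {23, 31, 43, ∞}: a division algebra.

[23, 31, 43, inf]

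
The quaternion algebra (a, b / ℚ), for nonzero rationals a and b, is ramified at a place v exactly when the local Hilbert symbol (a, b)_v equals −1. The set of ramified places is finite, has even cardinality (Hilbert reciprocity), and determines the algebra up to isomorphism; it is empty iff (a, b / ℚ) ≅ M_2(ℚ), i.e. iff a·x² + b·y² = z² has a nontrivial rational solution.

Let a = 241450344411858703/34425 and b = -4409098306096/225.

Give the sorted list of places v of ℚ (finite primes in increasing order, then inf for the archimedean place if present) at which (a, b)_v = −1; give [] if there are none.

[11, 19, 23, 31]

(a, b) ≡ (6678671, -2369851) mod (ℚ^×)²; places V = {2, 3, 5, 11, 17, 19, 23, 29, 31, ∞}.
(a,b)_31: α=3, u≡30; β=2, v≡26 (mod 31); (30|31)=-1, (26|31)=-1; sign (−1)^0·-1^2·-1^3 = -1.
(a,b)_5: α=-2, u≡4; β=-2, v≡1 (mod 5); (4|5)=+1, (1|5)=+1; sign (−1)^0·+1^-2·+1^-2 = +1.
(a,b)_11: α=6, u≡10; β=3, v≡9 (mod 11); (10|11)=-1, (9|11)=+1; sign (−1)^0·-1^3·+1^6 = -1.
(a,b)_17: α=-1, u≡12; β=1, v≡5 (mod 17); (12|17)=-1, (5|17)=-1; sign (−1)^0·-1^1·-1^-1 = +1.
(a,b)_19: α=3, u≡7; β=1, v≡6 (mod 19); (7|19)=+1, (6|19)=+1; sign (−1)^1·+1^1·+1^3 = -1.
(a,b)_2: α=0, β=4; u≡7, v≡5 (mod 8); ε(u)ε(v)=1·0, αω(v)=0·1, βω(u)=4·0; sum ≡ 0  ⇒  +1.
(a,b)_∞: sgn(6678671)=+, sgn(-2369851)=−, so +1.
(a,b)_3: α=-4, u≡2; β=-2, v≡2 (mod 3); (2|3)=-1, (2|3)=-1; sign (−1)^0·-1^-2·-1^-4 = +1.
(a,b)_29: α=1, u≡8; β=1, v≡12 (mod 29); (8|29)=-1, (12|29)=-1; sign (−1)^0·-1^1·-1^1 = +1.
(a,b)_23: α=1, u≡6; β=1, v≡12 (mod 23); (6|23)=+1, (12|23)=+1; sign (−1)^1·+1^1·+1^1 = -1.
|Ram(6678671, -2369851)| = 4, even; anisotropic at {11, 19, 23, 31}.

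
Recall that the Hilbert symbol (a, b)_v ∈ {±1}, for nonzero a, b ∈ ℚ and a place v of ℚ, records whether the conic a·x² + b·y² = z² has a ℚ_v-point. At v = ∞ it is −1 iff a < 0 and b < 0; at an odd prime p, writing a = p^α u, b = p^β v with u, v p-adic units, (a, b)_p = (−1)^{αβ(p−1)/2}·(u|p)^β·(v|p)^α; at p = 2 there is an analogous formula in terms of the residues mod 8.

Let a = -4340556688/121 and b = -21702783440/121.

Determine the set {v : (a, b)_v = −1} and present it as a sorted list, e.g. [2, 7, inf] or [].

[2, 5, 13, 17, 19, inf]

(a, b) ≡ (-96577, -482885) mod (ℚ^×)²; places V = {2, 5, 11, 13, 17, 19, 23, 53, ∞}.
(a,b)_2: α=4, β=4; u≡7, v≡3 (mod 8); ε(u)ε(v)=1·1, αω(v)=4·1, βω(u)=4·0; sum ≡ 1  ⇒  -1.
(a,b)_∞: sgn(-96577)=−, sgn(-482885)=−, so -1.
(a,b)_19: α=1, u≡17; β=1, v≡9 (mod 19); (17|19)=+1, (9|19)=+1; sign (−1)^1·+1^1·+1^1 = -1.
(a,b)_5: α=0, u≡2; β=1, v≡2 (mod 5); (2|5)=-1, (2|5)=-1; sign (−1)^0·-1^1·-1^0 = -1.
(a,b)_23: α=1, u≡11; β=1, v≡9 (mod 23); (11|23)=-1, (9|23)=+1; sign (−1)^1·-1^1·+1^1 = +1.
(a,b)_13: α=1, u≡2; β=1, v≡10 (mod 13); (2|13)=-1, (10|13)=+1; sign (−1)^0·-1^1·+1^1 = -1.
(a,b)_17: α=1, u≡6; β=1, v≡13 (mod 17); (6|17)=-1, (13|17)=+1; sign (−1)^0·-1^1·+1^1 = -1.
(a,b)_11: α=-2, u≡5; β=-2, v≡3 (mod 11); (5|11)=+1, (3|11)=+1; sign (−1)^0·+1^-2·+1^-2 = +1.
(a,b)_53: α=2, u≡13; β=2, v≡12 (mod 53); (13|53)=+1, (12|53)=-1; sign (−1)^0·+1^2·-1^2 = +1.
(-96577, -482885 / ℚ) ramifies at {2, 5, 13, 17, 19, ∞}: a division algebra.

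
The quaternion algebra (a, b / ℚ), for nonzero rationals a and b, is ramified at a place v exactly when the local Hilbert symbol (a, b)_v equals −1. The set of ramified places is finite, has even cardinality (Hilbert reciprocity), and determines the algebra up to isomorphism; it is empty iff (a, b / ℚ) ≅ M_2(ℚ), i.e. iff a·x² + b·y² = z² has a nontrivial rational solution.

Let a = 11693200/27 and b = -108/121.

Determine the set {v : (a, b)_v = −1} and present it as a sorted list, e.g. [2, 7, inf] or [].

[23, 41]

Mod squares: a ≡ 87699, b ≡ -3. Check v ∈ {∞, 2, 3, 5, 11, 23, 31, 41}.
v=31: a=31^1·(≡2), b=31^0·(≡5) mod 31; (2|31)=+1, (5|31)=+1; (−1)^{1·0·15}·(+1)^0·(+1)^1 = +1.
v=3: a=3^-3·(≡1), b=3^3·(≡2) mod 3; (1|3)=+1, (2|3)=-1; (−1)^{-3·3·1}·(+1)^3·(-1)^-3 = +1.
v=2: v_2(a)=4, v_2(b)=2; units ≡ 3, 5 (mod 8); ε·ε+αω+βω = 1·0+4·1+2·1 ≡ 0  ⇒  (a,b)_2 = +1.
v=∞: 87699 > 0 and -3 < 0  ⇒  (a,b)_∞ = +1.
v=11: a=11^0·(≡7), b=11^-2·(≡2) mod 11; (7|11)=-1, (2|11)=-1; (−1)^{0·-2·5}·(-1)^-2·(-1)^0 = +1.
v=41: a=41^1·(≡29), b=41^0·(≡13) mod 41; (29|41)=-1, (13|41)=-1; (−1)^{1·0·20}·(-1)^0·(-1)^1 = -1.
v=5: a=5^2·(≡4), b=5^0·(≡2) mod 5; (4|5)=+1, (2|5)=-1; (−1)^{2·0·2}·(+1)^0·(-1)^2 = +1.
v=23: a=23^1·(≡2), b=23^0·(≡5) mod 23; (2|23)=+1, (5|23)=-1; (−1)^{1·0·11}·(+1)^0·(-1)^1 = -1.
(87699, -3 / ℚ) ramifies at {23, 41}: a division algebra.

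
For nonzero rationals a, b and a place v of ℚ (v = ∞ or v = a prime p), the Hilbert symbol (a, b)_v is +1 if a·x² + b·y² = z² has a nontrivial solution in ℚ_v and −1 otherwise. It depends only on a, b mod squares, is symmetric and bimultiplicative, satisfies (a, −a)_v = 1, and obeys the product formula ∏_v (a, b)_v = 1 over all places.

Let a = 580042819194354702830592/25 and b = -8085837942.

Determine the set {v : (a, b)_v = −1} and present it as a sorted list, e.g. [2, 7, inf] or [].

[2, 13, 17, 29]

(a, b) ≡ (15283, -3108742) mod (ℚ^×)²; places V = {2, 3, 5, 7, 13, 17, 19, 29, 31, ∞}.
(a,b)_∞: sgn(15283)=+, sgn(-3108742)=−, so +1.
(a,b)_13: α=2, u≡7; β=1, v≡1 (mod 13); (7|13)=-1, (1|13)=+1; sign (−1)^0·-1^1·+1^2 = -1.
(a,b)_5: α=-2, u≡2; β=0, v≡3 (mod 5); (2|5)=-1, (3|5)=-1; sign (−1)^0·-1^0·-1^-2 = +1.
(a,b)_29: α=3, u≡22; β=1, v≡10 (mod 29); (22|29)=+1, (10|29)=-1; sign (−1)^0·+1^1·-1^3 = -1.
(a,b)_19: α=2, u≡5; β=1, v≡18 (mod 19); (5|19)=+1, (18|19)=-1; sign (−1)^0·+1^1·-1^2 = +1.
(a,b)_2: α=10, β=1; u≡3, v≡5 (mod 8); ε(u)ε(v)=1·0, αω(v)=10·1, βω(u)=1·1; sum ≡ 1  ⇒  -1.
(a,b)_31: α=3, u≡2; β=1, v≡22 (mod 31); (2|31)=+1, (22|31)=-1; sign (−1)^1·+1^1·-1^3 = +1.
(a,b)_7: α=0, u≡1; β=1, v≡1 (mod 7); (1|7)=+1, (1|7)=+1; sign (−1)^0·+1^1·+1^0 = +1.
(a,b)_3: α=2, u≡1; β=2, v≡2 (mod 3); (1|3)=+1, (2|3)=-1; sign (−1)^0·+1^2·-1^2 = +1.
(a,b)_17: α=5, u≡8; β=2, v≡7 (mod 17); (8|17)=+1, (7|17)=-1; sign (−1)^0·+1^2·-1^5 = -1.
Ram(15283, -3108742) = {2, 13, 17, 29}; no ℚ_2-point on the conic.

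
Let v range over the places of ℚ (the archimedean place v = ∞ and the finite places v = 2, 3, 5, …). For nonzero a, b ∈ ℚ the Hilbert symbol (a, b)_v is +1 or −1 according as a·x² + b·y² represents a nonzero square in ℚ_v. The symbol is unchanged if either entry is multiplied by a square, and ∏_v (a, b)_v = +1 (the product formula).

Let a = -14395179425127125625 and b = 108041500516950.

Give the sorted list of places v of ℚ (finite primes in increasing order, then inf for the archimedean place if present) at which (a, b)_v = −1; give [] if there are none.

[2, 7, 13, 19]

Mod squares: a ≡ -4641, b ≡ 38038. Check v ∈ {∞, 2, 3, 5, 7, 11, 13, 17, 19}.
v=13: a=13^1·(≡7), b=13^1·(≡12) mod 13; (7|13)=-1, (12|13)=+1; (−1)^{1·1·6}·(-1)^1·(+1)^1 = -1.
v=11: a=11^4·(≡4), b=11^3·(≡1) mod 11; (4|11)=+1, (1|11)=+1; (−1)^{4·3·5}·(+1)^3·(+1)^4 = +1.
v=19: a=19^4·(≡8), b=19^3·(≡1) mod 19; (8|19)=-1, (1|19)=+1; (−1)^{4·3·9}·(-1)^3·(+1)^4 = -1.
v=17: a=17^3·(≡9), b=17^2·(≡16) mod 17; (9|17)=+1, (16|17)=+1; (−1)^{3·2·8}·(+1)^2·(+1)^3 = +1.
v=2: v_2(a)=0, v_2(b)=1; units ≡ 7, 3 (mod 8); ε·ε+αω+βω = 1·1+0·1+1·0 ≡ 1  ⇒  (a,b)_2 = -1.
v=∞: -4641 < 0 and 38038 > 0  ⇒  (a,b)_∞ = +1.
v=5: a=5^4·(≡4), b=5^2·(≡3) mod 5; (4|5)=+1, (3|5)=-1; (−1)^{4·2·2}·(+1)^2·(-1)^4 = +1.
v=7: a=7^1·(≡2), b=7^1·(≡4) mod 7; (2|7)=+1, (4|7)=+1; (−1)^{1·1·3}·(+1)^1·(+1)^1 = -1.
v=3: a=3^3·(≡1), b=3^2·(≡1) mod 3; (1|3)=+1, (1|3)=+1; (−1)^{3·2·1}·(+1)^2·(+1)^3 = +1.
Ram(-4641, 38038) = {2, 7, 13, 19}; no ℚ_2-point on the conic.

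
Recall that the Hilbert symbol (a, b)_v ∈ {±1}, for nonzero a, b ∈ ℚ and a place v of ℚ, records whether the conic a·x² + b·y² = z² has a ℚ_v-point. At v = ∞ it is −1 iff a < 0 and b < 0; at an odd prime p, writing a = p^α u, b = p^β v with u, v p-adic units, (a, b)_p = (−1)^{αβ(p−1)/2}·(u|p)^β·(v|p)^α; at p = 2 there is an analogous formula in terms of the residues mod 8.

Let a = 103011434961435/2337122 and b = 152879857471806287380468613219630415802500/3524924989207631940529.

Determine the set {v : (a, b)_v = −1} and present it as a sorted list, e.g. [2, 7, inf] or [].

[7, 13]

(a, b) ≡ (70, 1001) mod (ℚ^×)²; places V = {2, 3, 5, 7, 11, 13, 23, 31, 43, 47, ∞}.
(a,b)_47: α=-2, u≡41; β=-8, v≡16 (mod 47); (41|47)=-1, (16|47)=+1; sign (−1)^0·-1^-8·+1^-2 = +1.
(a,b)_7: α=1, u≡6; β=3, v≡3 (mod 7); (6|7)=-1, (3|7)=-1; sign (−1)^1·-1^3·-1^1 = -1.
(a,b)_31: α=2, u≡20; β=6, v≡7 (mod 31); (20|31)=+1, (7|31)=+1; sign (−1)^0·+1^6·+1^2 = +1.
(a,b)_5: α=1, u≡1; β=4, v≡1 (mod 5); (1|5)=+1, (1|5)=+1; sign (−1)^0·+1^4·+1^1 = +1.
(a,b)_43: α=2, u≡28; β=6, v≡28 (mod 43); (28|43)=-1, (28|43)=-1; sign (−1)^0·-1^6·-1^2 = +1.
(a,b)_3: α=4, u≡1; β=12, v≡2 (mod 3); (1|3)=+1, (2|3)=-1; sign (−1)^0·+1^12·-1^4 = +1.
(a,b)_13: α=2, u≡5; β=5, v≡3 (mod 13); (5|13)=-1, (3|13)=+1; sign (−1)^0·-1^5·+1^2 = -1.
(a,b)_2: α=-1, β=2; u≡3, v≡1 (mod 8); ε(u)ε(v)=1·0, αω(v)=-1·0, βω(u)=2·1; sum ≡ 0  ⇒  +1.
(a,b)_∞: sgn(70)=+, sgn(1001)=+, so +1.
(a,b)_11: α=2, u≡1; β=5, v≡4 (mod 11); (1|11)=+1, (4|11)=+1; sign (−1)^0·+1^5·+1^2 = +1.
(a,b)_23: α=-2, u≡6; β=-6, v≡12 (mod 23); (6|23)=+1, (12|23)=+1; sign (−1)^0·+1^-6·+1^-2 = +1.
|Ram(70, 1001)| = 2, even; anisotropic at {7, 13}.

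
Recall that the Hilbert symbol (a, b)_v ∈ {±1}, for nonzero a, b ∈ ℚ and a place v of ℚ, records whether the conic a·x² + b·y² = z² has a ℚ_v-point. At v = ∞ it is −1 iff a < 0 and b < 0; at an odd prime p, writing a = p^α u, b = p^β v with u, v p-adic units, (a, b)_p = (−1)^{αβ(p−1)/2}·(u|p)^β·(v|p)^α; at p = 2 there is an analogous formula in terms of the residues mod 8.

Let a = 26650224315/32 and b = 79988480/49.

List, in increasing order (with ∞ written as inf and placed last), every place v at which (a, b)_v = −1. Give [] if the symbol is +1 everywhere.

Mod squares: a ≡ 48070, b ≡ 312455. Check v ∈ {∞, 2, 3, 5, 7, 11, 13, 19, 23}.
v=23: a=23^1·(≡15), b=23^1·(≡15) mod 23; (15|23)=-1, (15|23)=-1; (−1)^{1·1·11}·(-1)^1·(-1)^1 = -1.
v=13: a=13^2·(≡10), b=13^1·(≡6) mod 13; (10|13)=+1, (6|13)=-1; (−1)^{2·1·6}·(+1)^1·(-1)^2 = +1.
v=19: a=19^1·(≡3), b=19^1·(≡3) mod 19; (3|19)=-1, (3|19)=-1; (−1)^{1·1·9}·(-1)^1·(-1)^1 = -1.
v=11: a=11^1·(≡3), b=11^1·(≡4) mod 11; (3|11)=+1, (4|11)=+1; (−1)^{1·1·5}·(+1)^1·(+1)^1 = -1.
v=∞: 48070 > 0 and 312455 > 0  ⇒  (a,b)_∞ = +1.
v=2: v_2(a)=-5, v_2(b)=8; units ≡ 3, 7 (mod 8); ε·ε+αω+βω = 1·1+-5·0+8·1 ≡ 1  ⇒  (a,b)_2 = -1.
v=3: a=3^8·(≡1), b=3^0·(≡2) mod 3; (1|3)=+1, (2|3)=-1; (−1)^{8·0·1}·(+1)^0·(-1)^8 = +1.
v=5: a=5^1·(≡4), b=5^1·(≡4) mod 5; (4|5)=+1, (4|5)=+1; (−1)^{1·1·2}·(+1)^1·(+1)^1 = +1.
v=7: a=7^0·(≡2), b=7^-2·(≡5) mod 7; (2|7)=+1, (5|7)=-1; (−1)^{0·-2·3}·(+1)^-2·(-1)^0 = +1.
(48070, 312455 / ℚ) ramifies at {2, 11, 19, 23}: a division algebra.

[2, 11, 19, 23]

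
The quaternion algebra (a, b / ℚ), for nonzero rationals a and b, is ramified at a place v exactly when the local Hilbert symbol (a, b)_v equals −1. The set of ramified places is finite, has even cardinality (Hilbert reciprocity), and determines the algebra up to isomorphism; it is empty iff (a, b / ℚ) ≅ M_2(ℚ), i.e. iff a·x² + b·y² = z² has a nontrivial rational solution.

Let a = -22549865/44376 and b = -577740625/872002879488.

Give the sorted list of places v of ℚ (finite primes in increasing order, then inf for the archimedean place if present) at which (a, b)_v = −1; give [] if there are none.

(a, b) ≡ (-390, -1155) mod (ℚ^×)²; places V = {2, 3, 5, 7, 11, 13, 19, 31, 43, ∞}.
(a,b)_5: α=1, u≡2; β=5, v≡1 (mod 5); (2|5)=-1, (1|5)=+1; sign (−1)^0·-1^5·+1^1 = -1.
(a,b)_19: α=2, u≡11; β=0, v≡16 (mod 19); (11|19)=+1, (16|19)=+1; sign (−1)^0·+1^0·+1^2 = +1.
(a,b)_2: α=-3, β=-18; u≡5, v≡5 (mod 8); ε(u)ε(v)=0·0, αω(v)=-3·1, βω(u)=-18·1; sum ≡ 1  ⇒  -1.
(a,b)_11: α=0, u≡7; β=1, v≡3 (mod 11); (7|11)=-1, (3|11)=+1; sign (−1)^0·-1^1·+1^0 = -1.
(a,b)_43: α=-2, u≡35; β=0, v≡9 (mod 43); (35|43)=+1, (9|43)=+1; sign (−1)^0·+1^0·+1^-2 = +1.
(a,b)_31: α=2, u≡27; β=0, v≡6 (mod 31); (27|31)=-1, (6|31)=-1; sign (−1)^0·-1^0·-1^2 = +1.
(a,b)_13: α=1, u≡9; β=-2, v≡7 (mod 13); (9|13)=+1, (7|13)=-1; sign (−1)^0·+1^-2·-1^1 = -1.
(a,b)_∞: sgn(-390)=−, sgn(-1155)=−, so -1.
(a,b)_7: α=0, u≡4; β=5, v≡5 (mod 7); (4|7)=+1, (5|7)=-1; sign (−1)^0·+1^5·-1^0 = +1.
(a,b)_3: α=-1, u≡2; β=-9, v≡2 (mod 3); (2|3)=-1, (2|3)=-1; sign (−1)^1·-1^-9·-1^-1 = -1.
Ram(-390, -1155) = {2, 3, 5, 11, 13, ∞}; no ℚ_2-point on the conic.

[2, 3, 5, 11, 13, inf]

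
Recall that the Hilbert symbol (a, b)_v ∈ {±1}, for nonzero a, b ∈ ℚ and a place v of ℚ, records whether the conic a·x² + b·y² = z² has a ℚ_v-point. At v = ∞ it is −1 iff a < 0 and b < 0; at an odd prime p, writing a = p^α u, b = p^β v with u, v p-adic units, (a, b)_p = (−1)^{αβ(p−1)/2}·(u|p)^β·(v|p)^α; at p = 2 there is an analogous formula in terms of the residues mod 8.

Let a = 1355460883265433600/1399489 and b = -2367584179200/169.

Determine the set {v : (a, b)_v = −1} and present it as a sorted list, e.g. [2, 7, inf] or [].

[2, 3]

(a, b) ≡ (65379, -37) mod (ℚ^×)²; places V = {2, 3, 5, 7, 13, 17, 19, 31, 37, ∞}.
(a,b)_17: α=2, u≡12; β=2, v≡7 (mod 17); (12|17)=-1, (7|17)=-1; sign (−1)^0·-1^2·-1^2 = +1.
(a,b)_3: α=7, u≡1; β=2, v≡2 (mod 3); (1|3)=+1, (2|3)=-1; sign (−1)^0·+1^2·-1^7 = -1.
(a,b)_13: α=-4, u≡11; β=-2, v≡7 (mod 13); (11|13)=-1, (7|13)=-1; sign (−1)^0·-1^-2·-1^-4 = +1.
(a,b)_37: α=1, u≡12; β=1, v≡12 (mod 37); (12|37)=+1, (12|37)=+1; sign (−1)^0·+1^1·+1^1 = +1.
(a,b)_31: α=3, u≡20; β=2, v≡10 (mod 31); (20|31)=+1, (10|31)=+1; sign (−1)^0·+1^2·+1^3 = +1.
(a,b)_2: α=12, β=10; u≡3, v≡3 (mod 8); ε(u)ε(v)=1·1, αω(v)=12·1, βω(u)=10·1; sum ≡ 1  ⇒  -1.
(a,b)_5: α=2, u≡1; β=2, v≡3 (mod 5); (1|5)=+1, (3|5)=-1; sign (−1)^0·+1^2·-1^2 = +1.
(a,b)_7: α=-2, u≡5; β=0, v≡5 (mod 7); (5|7)=-1, (5|7)=-1; sign (−1)^0·-1^0·-1^-2 = +1.
(a,b)_19: α=1, u≡12; β=0, v≡1 (mod 19); (12|19)=-1, (1|19)=+1; sign (−1)^0·-1^0·+1^1 = +1.
(a,b)_∞: sgn(65379)=+, sgn(-37)=−, so +1.
Ram(65379, -37) = {2, 3}; no ℚ_2-point on the conic.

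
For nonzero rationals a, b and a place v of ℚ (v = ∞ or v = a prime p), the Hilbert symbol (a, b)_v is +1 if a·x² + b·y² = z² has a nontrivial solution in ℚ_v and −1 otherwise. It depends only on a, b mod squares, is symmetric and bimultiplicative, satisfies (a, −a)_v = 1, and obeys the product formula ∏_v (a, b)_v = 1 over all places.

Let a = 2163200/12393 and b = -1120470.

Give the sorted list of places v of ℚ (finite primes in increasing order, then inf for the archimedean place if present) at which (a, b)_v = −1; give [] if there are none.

[2, 13]

Mod squares: a ≡ 34, b ≡ -6630. Check v ∈ {∞, 2, 3, 5, 13, 17}.
v=∞: 34 > 0 and -6630 < 0  ⇒  (a,b)_∞ = +1.
v=17: a=17^-1·(≡8), b=17^1·(≡16) mod 17; (8|17)=+1, (16|17)=+1; (−1)^{-1·1·8}·(+1)^1·(+1)^-1 = +1.
v=13: a=13^2·(≡2), b=13^3·(≡10) mod 13; (2|13)=-1, (10|13)=+1; (−1)^{2·3·6}·(-1)^3·(+1)^2 = -1.
v=3: a=3^-6·(≡1), b=3^1·(≡1) mod 3; (1|3)=+1, (1|3)=+1; (−1)^{-6·1·1}·(+1)^1·(+1)^-6 = +1.
v=5: a=5^2·(≡1), b=5^1·(≡1) mod 5; (1|5)=+1, (1|5)=+1; (−1)^{2·1·2}·(+1)^1·(+1)^2 = +1.
v=2: v_2(a)=9, v_2(b)=1; units ≡ 1, 5 (mod 8); ε·ε+αω+βω = 0·0+9·1+1·0 ≡ 1  ⇒  (a,b)_2 = -1.
(34, -6630 / ℚ) ramifies at {2, 13}: a division algebra.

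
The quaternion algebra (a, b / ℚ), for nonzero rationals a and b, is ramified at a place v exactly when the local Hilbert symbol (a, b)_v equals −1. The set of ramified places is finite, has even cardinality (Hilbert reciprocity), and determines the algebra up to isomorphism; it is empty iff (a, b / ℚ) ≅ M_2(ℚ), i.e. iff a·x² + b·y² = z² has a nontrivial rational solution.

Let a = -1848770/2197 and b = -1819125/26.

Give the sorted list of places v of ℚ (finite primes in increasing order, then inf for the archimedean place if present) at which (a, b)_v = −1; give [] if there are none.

(a, b) ≡ (-10010, -4290) mod (ℚ^×)²; places V = {2, 3, 5, 7, 11, 13, ∞}.
(a,b)_∞: sgn(-10010)=−, sgn(-4290)=−, so -1.
(a,b)_11: α=1, u≡4; β=1, v≡8 (mod 11); (4|11)=+1, (8|11)=-1; sign (−1)^1·+1^1·-1^1 = +1.
(a,b)_13: α=-3, u≡12; β=-1, v≡2 (mod 13); (12|13)=+1, (2|13)=-1; sign (−1)^0·+1^-1·-1^-3 = -1.
(a,b)_2: α=1, β=-1; u≡3, v≡7 (mod 8); ε(u)ε(v)=1·1, αω(v)=1·0, βω(u)=-1·1; sum ≡ 0  ⇒  +1.
(a,b)_3: α=0, u≡1; β=3, v≡1 (mod 3); (1|3)=+1, (1|3)=+1; sign (−1)^0·+1^3·+1^0 = +1.
(a,b)_7: α=5, u≡5; β=2, v≡2 (mod 7); (5|7)=-1, (2|7)=+1; sign (−1)^0·-1^2·+1^5 = +1.
(a,b)_5: α=1, u≡3; β=3, v≡2 (mod 5); (3|5)=-1, (2|5)=-1; sign (−1)^0·-1^3·-1^1 = +1.
(-10010, -4290 / ℚ) ramifies at {13, ∞}: a division algebra.

[13, inf]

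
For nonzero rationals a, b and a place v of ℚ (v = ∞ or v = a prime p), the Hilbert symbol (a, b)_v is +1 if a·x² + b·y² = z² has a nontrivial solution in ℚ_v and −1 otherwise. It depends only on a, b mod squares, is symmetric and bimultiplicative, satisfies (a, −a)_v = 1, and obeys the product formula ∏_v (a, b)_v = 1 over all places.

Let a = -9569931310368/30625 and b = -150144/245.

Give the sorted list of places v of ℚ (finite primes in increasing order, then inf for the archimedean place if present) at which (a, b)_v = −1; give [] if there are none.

(a, b) ≡ (-12818, -11730) mod (ℚ^×)²; places V = {2, 3, 5, 7, 11, 13, 17, 23, 29, ∞}.
(a,b)_5: α=-4, u≡3; β=-1, v≡4 (mod 5); (3|5)=-1, (4|5)=+1; sign (−1)^0·-1^-1·+1^-4 = -1.
(a,b)_29: α=1, u≡9; β=0, v≡17 (mod 29); (9|29)=+1, (17|29)=-1; sign (−1)^0·+1^0·-1^1 = -1.
(a,b)_3: α=6, u≡1; β=1, v≡2 (mod 3); (1|3)=+1, (2|3)=-1; sign (−1)^0·+1^1·-1^6 = +1.
(a,b)_7: α=-2, u≡6; β=-2, v≡4 (mod 7); (6|7)=-1, (4|7)=+1; sign (−1)^0·-1^-2·+1^-2 = +1.
(a,b)_13: α=1, u≡6; β=0, v≡10 (mod 13); (6|13)=-1, (10|13)=+1; sign (−1)^0·-1^0·+1^1 = +1.
(a,b)_23: α=2, u≡1; β=1, v≡11 (mod 23); (1|23)=+1, (11|23)=-1; sign (−1)^0·+1^1·-1^2 = +1.
(a,b)_∞: sgn(-12818)=−, sgn(-11730)=−, so -1.
(a,b)_2: α=5, β=7; u≡7, v≡7 (mod 8); ε(u)ε(v)=1·1, αω(v)=5·0, βω(u)=7·0; sum ≡ 1  ⇒  -1.
(a,b)_17: α=1, u≡11; β=1, v≡6 (mod 17); (11|17)=-1, (6|17)=-1; sign (−1)^0·-1^1·-1^1 = +1.
(a,b)_11: α=2, u≡10; β=0, v≡2 (mod 11); (10|11)=-1, (2|11)=-1; sign (−1)^0·-1^0·-1^2 = +1.
(-12818, -11730 / ℚ) ramifies at {2, 5, 29, ∞}: a division algebra.

[2, 5, 29, inf]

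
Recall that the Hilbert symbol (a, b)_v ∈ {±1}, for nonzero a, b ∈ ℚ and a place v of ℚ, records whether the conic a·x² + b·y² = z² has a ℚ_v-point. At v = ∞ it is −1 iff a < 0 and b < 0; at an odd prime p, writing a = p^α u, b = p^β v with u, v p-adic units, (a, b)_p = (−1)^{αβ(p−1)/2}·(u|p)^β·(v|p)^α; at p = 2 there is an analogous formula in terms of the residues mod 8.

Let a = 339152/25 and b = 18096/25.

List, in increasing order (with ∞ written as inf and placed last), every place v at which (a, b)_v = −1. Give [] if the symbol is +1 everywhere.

[3, 13, 29, 41]

Mod squares: a ≡ 21197, b ≡ 1131. Check v ∈ {∞, 2, 3, 5, 11, 13, 29, 41, 47}.
v=∞: 21197 > 0 and 1131 > 0  ⇒  (a,b)_∞ = +1.
v=47: a=47^1·(≡1), b=47^0·(≡32) mod 47; (1|47)=+1, (32|47)=+1; (−1)^{1·0·23}·(+1)^0·(+1)^1 = +1.
v=2: v_2(a)=4, v_2(b)=4; units ≡ 5, 3 (mod 8); ε·ε+αω+βω = 0·1+4·1+4·1 ≡ 0  ⇒  (a,b)_2 = +1.
v=5: a=5^-2·(≡2), b=5^-2·(≡1) mod 5; (2|5)=-1, (1|5)=+1; (−1)^{-2·-2·2}·(-1)^-2·(+1)^-2 = +1.
v=41: a=41^1·(≡16), b=41^0·(≡17) mod 41; (16|41)=+1, (17|41)=-1; (−1)^{1·0·20}·(+1)^0·(-1)^1 = -1.
v=3: a=3^0·(≡2), b=3^1·(≡2) mod 3; (2|3)=-1, (2|3)=-1; (−1)^{0·1·1}·(-1)^1·(-1)^0 = -1.
v=11: a=11^1·(≡7), b=11^0·(≡4) mod 11; (7|11)=-1, (4|11)=+1; (−1)^{1·0·5}·(-1)^0·(+1)^1 = +1.
v=13: a=13^0·(≡5), b=13^1·(≡12) mod 13; (5|13)=-1, (12|13)=+1; (−1)^{0·1·6}·(-1)^1·(+1)^0 = -1.
v=29: a=29^0·(≡8), b=29^1·(≡18) mod 29; (8|29)=-1, (18|29)=-1; (−1)^{0·1·14}·(-1)^1·(-1)^0 = -1.
(21197, 1131 / ℚ) ramifies at {3, 13, 29, 41}: a division algebra.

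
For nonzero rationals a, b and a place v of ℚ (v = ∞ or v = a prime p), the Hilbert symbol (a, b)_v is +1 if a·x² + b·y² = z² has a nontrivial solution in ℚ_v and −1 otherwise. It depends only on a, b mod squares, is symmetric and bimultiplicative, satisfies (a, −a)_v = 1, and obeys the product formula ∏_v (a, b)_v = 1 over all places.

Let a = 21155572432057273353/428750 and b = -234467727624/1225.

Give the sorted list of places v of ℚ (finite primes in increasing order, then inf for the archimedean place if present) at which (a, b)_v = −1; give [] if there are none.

Mod squares: a ≡ 238, b ≡ -30914. Check v ∈ {∞, 2, 3, 5, 7, 11, 13, 17, 29, 41}.
v=5: a=5^-4·(≡3), b=5^-2·(≡4) mod 5; (3|5)=-1, (4|5)=+1; (−1)^{-4·-2·2}·(-1)^-2·(+1)^-4 = +1.
v=29: a=29^2·(≡23), b=29^1·(≡1) mod 29; (23|29)=+1, (1|29)=+1; (−1)^{2·1·14}·(+1)^1·(+1)^2 = +1.
v=11: a=11^2·(≡2), b=11^0·(≡6) mod 11; (2|11)=-1, (6|11)=-1; (−1)^{2·0·5}·(-1)^0·(-1)^2 = +1.
v=13: a=13^2·(≡9), b=13^1·(≡10) mod 13; (9|13)=+1, (10|13)=+1; (−1)^{2·1·6}·(+1)^1·(+1)^2 = +1.
v=∞: 238 > 0 and -30914 < 0  ⇒  (a,b)_∞ = +1.
v=2: v_2(a)=-1, v_2(b)=3; units ≡ 7, 7 (mod 8); ε·ε+αω+βω = 1·1+-1·0+3·0 ≡ 1  ⇒  (a,b)_2 = -1.
v=3: a=3^16·(≡1), b=3^8·(≡1) mod 3; (1|3)=+1, (1|3)=+1; (−1)^{16·8·1}·(+1)^8·(+1)^16 = +1.
v=17: a=17^1·(≡10), b=17^2·(≡15) mod 17; (10|17)=-1, (15|17)=+1; (−1)^{1·2·8}·(-1)^2·(+1)^1 = +1.
v=41: a=41^2·(≡25), b=41^1·(≡1) mod 41; (25|41)=+1, (1|41)=+1; (−1)^{2·1·20}·(+1)^1·(+1)^2 = +1.
v=7: a=7^-3·(≡6), b=7^-2·(≡6) mod 7; (6|7)=-1, (6|7)=-1; (−1)^{-3·-2·3}·(-1)^-2·(-1)^-3 = -1.
|Ram(238, -30914)| = 2, even; anisotropic at {2, 7}.

[2, 7]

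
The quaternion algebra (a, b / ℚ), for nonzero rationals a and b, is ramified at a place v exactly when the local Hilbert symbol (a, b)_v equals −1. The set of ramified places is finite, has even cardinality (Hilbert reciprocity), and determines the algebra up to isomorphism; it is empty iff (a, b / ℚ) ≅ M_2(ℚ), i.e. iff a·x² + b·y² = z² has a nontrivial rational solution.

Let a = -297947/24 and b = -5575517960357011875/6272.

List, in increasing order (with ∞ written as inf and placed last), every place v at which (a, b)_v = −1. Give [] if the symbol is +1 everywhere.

[2, 3, 41, inf]

Mod squares: a ≡ -10578, b ≡ -200982. Check v ∈ {∞, 2, 3, 5, 7, 13, 19, 41, 43}.
v=13: a=13^2·(≡4), b=13^4·(≡11) mod 13; (4|13)=+1, (11|13)=-1; (−1)^{2·4·6}·(+1)^4·(-1)^2 = +1.
v=2: v_2(a)=-3, v_2(b)=-7; units ≡ 7, 5 (mod 8); ε·ε+αω+βω = 1·0+-3·1+-7·0 ≡ 1  ⇒  (a,b)_2 = -1.
v=∞: -10578 < 0 and -200982 < 0  ⇒  (a,b)_∞ = -1.
v=3: a=3^-1·(≡2), b=3^1·(≡2) mod 3; (2|3)=-1, (2|3)=-1; (−1)^{-1·1·1}·(-1)^1·(-1)^-1 = -1.
v=19: a=19^0·(≡6), b=19^1·(≡11) mod 19; (6|19)=+1, (11|19)=+1; (−1)^{0·1·9}·(+1)^1·(+1)^0 = +1.
v=41: a=41^1·(≡3), b=41^3·(≡20) mod 41; (3|41)=-1, (20|41)=+1; (−1)^{1·3·20}·(-1)^3·(+1)^1 = -1.
v=5: a=5^0·(≡2), b=5^4·(≡3) mod 5; (2|5)=-1, (3|5)=-1; (−1)^{0·4·2}·(-1)^4·(-1)^0 = +1.
v=43: a=43^1·(≡32), b=43^3·(≡6) mod 43; (32|43)=-1, (6|43)=+1; (−1)^{1·3·21}·(-1)^3·(+1)^1 = +1.
v=7: a=7^0·(≡5), b=7^-2·(≡1) mod 7; (5|7)=-1, (1|7)=+1; (−1)^{0·-2·3}·(-1)^-2·(+1)^0 = +1.
(-10578, -200982 / ℚ) ramifies at {2, 3, 41, ∞}: a division algebra.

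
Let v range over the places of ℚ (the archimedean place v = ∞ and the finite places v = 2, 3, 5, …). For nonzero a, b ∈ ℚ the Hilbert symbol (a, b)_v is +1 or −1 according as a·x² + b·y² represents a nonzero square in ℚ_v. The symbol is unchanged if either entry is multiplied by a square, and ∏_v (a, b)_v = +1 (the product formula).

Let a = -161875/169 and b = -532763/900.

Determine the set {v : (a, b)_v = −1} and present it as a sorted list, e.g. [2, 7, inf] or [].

Mod squares: a ≡ -259, b ≡ -4403. Check v ∈ {∞, 2, 3, 5, 7, 11, 13, 17, 37}.
v=3: a=3^0·(≡2), b=3^-2·(≡1) mod 3; (2|3)=-1, (1|3)=+1; (−1)^{0·-2·1}·(-1)^-2·(+1)^0 = +1.
v=17: a=17^0·(≡1), b=17^1·(≡8) mod 17; (1|17)=+1, (8|17)=+1; (−1)^{0·1·8}·(+1)^1·(+1)^0 = +1.
v=37: a=37^1·(≡26), b=37^1·(≡18) mod 37; (26|37)=+1, (18|37)=-1; (−1)^{1·1·18}·(+1)^1·(-1)^1 = -1.
v=11: a=11^0·(≡3), b=11^2·(≡7) mod 11; (3|11)=+1, (7|11)=-1; (−1)^{0·2·5}·(+1)^2·(-1)^0 = +1.
v=5: a=5^4·(≡4), b=5^-2·(≡2) mod 5; (4|5)=+1, (2|5)=-1; (−1)^{4·-2·2}·(+1)^-2·(-1)^4 = +1.
v=∞: -259 < 0 and -4403 < 0  ⇒  (a,b)_∞ = -1.
v=7: a=7^1·(≡3), b=7^1·(≡4) mod 7; (3|7)=-1, (4|7)=+1; (−1)^{1·1·3}·(-1)^1·(+1)^1 = +1.
v=13: a=13^-2·(≡1), b=13^0·(≡1) mod 13; (1|13)=+1, (1|13)=+1; (−1)^{-2·0·6}·(+1)^0·(+1)^-2 = +1.
v=2: v_2(a)=0, v_2(b)=-2; units ≡ 5, 5 (mod 8); ε·ε+αω+βω = 0·0+0·1+-2·1 ≡ 0  ⇒  (a,b)_2 = +1.
(-259, -4403 / ℚ) ramifies at {37, ∞}: a division algebra.

[37, inf]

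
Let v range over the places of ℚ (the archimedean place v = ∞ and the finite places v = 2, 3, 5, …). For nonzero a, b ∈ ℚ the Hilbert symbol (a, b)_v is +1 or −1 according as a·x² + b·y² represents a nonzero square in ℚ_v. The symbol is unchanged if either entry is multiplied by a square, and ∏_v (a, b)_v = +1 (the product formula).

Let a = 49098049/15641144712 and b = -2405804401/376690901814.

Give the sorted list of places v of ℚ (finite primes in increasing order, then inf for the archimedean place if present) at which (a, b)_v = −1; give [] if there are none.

(a, b) ≡ (2, -6) mod (ℚ^×)²; places V = {2, 3, 7, 11, 13, 17, ∞}.
(a,b)_13: α=2, u≡8; β=2, v≡5 (mod 13); (8|13)=-1, (5|13)=-1; sign (−1)^0·-1^2·-1^2 = +1.
(a,b)_17: α=-6, u≡13; β=-8, v≡6 (mod 17); (13|17)=+1, (6|17)=-1; sign (−1)^0·+1^-8·-1^-6 = +1.
(a,b)_2: α=-3, β=-1; u≡1, v≡5 (mod 8); ε(u)ε(v)=0·0, αω(v)=-3·1, βω(u)=-1·0; sum ≡ 1  ⇒  -1.
(a,b)_11: α=2, u≡2; β=2, v≡4 (mod 11); (2|11)=-1, (4|11)=+1; sign (−1)^0·-1^2·+1^2 = +1.
(a,b)_7: α=4, u≡4; β=6, v≡4 (mod 7); (4|7)=+1, (4|7)=+1; sign (−1)^0·+1^6·+1^4 = +1.
(a,b)_3: α=-4, u≡2; β=-3, v≡1 (mod 3); (2|3)=-1, (1|3)=+1; sign (−1)^0·-1^-3·+1^-4 = -1.
(a,b)_∞: sgn(2)=+, sgn(-6)=−, so +1.
(2, -6 / ℚ) ramifies at {2, 3}: a division algebra.

[2, 3]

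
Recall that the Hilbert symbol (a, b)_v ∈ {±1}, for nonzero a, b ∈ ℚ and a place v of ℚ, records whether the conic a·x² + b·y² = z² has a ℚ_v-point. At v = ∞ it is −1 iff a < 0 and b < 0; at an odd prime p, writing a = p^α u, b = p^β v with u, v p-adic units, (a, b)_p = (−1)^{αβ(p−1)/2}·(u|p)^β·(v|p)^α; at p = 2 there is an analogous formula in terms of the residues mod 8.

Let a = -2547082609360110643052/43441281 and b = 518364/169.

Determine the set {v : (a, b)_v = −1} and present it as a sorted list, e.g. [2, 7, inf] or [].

[17, 37]

(a, b) ≡ (-4403, 119) mod (ℚ^×)²; places V = {2, 3, 7, 11, 13, 17, 37, ∞}.
(a,b)_∞: sgn(-4403)=−, sgn(119)=+, so +1.
(a,b)_2: α=2, β=2; u≡5, v≡7 (mod 8); ε(u)ε(v)=0·1, αω(v)=2·0, βω(u)=2·1; sum ≡ 0  ⇒  +1.
(a,b)_37: α=1, u≡5; β=0, v≡5 (mod 37); (5|37)=-1, (5|37)=-1; sign (−1)^0·-1^0·-1^1 = -1.
(a,b)_17: α=3, u≡2; β=1, v≡6 (mod 17); (2|17)=+1, (6|17)=-1; sign (−1)^0·+1^1·-1^3 = -1.
(a,b)_7: α=11, u≡4; β=1, v≡6 (mod 7); (4|7)=+1, (6|7)=-1; sign (−1)^1·+1^1·-1^11 = +1.
(a,b)_11: α=6, u≡2; β=2, v≡4 (mod 11); (2|11)=-1, (4|11)=+1; sign (−1)^0·-1^2·+1^6 = +1.
(a,b)_13: α=-6, u≡9; β=-2, v≡2 (mod 13); (9|13)=+1, (2|13)=-1; sign (−1)^0·+1^-2·-1^-6 = +1.
(a,b)_3: α=-2, u≡1; β=2, v≡2 (mod 3); (1|3)=+1, (2|3)=-1; sign (−1)^0·+1^2·-1^-2 = +1.
Ram(-4403, 119) = {17, 37}; no ℚ_17-point on the conic.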